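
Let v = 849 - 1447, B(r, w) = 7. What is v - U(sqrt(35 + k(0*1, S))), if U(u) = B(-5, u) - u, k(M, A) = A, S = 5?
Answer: -605 + 2*sqrt(10) ≈ -598.68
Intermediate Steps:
U(u) = 7 - u
v = -598
v - U(sqrt(35 + k(0*1, S))) = -598 - (7 - sqrt(35 + 5)) = -598 - (7 - sqrt(40)) = -598 - (7 - 2*sqrt(10)) = -598 + (-7 + 2*sqrt(10)) = -605 + 2*sqrt(10)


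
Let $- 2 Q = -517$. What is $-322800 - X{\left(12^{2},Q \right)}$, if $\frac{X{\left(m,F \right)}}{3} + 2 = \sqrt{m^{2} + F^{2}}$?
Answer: $-322794 - \frac{3 \sqrt{350233}}{2} \approx -3.2368 \cdot 10^{5}$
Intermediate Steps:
$Q = \frac{517}{2}$ ($Q = \left(- \frac{1}{2}\right) \left(-517\right) = \frac{517}{2} \approx 258.5$)
$X{\left(m,F \right)} = -6 + 3 \sqrt{F^{2} + m^{2}}$ ($X{\left(m,F \right)} = -6 + 3 \sqrt{m^{2} + F^{2}} = -6 + 3 \sqrt{F^{2} + m^{2}}$)
$-322800 - X{\left(12^{2},Q \right)} = -322800 - \left(-6 + 3 \sqrt{\left(\frac{517}{2}\right)^{2} + \left(12^{2}\right)^{2}}\right) = -322800 - \left(-6 + 3 \sqrt{\frac{267289}{4} + 144^{2}}\right) = -322800 - \left(-6 + 3 \sqrt{\frac{267289}{4} + 20736}\right) = -322800 - \left(-6 + 3 \sqrt{\frac{350233}{4}}\right) = -322800 - \left(-6 + 3 \frac{\sqrt{350233}}{2}\right) = -322800 - \left(-6 + \frac{3 \sqrt{350233}}{2}\right) = -322800 + \left(6 - \frac{3 \sqrt{350233}}{2}\right) = -322794 - \frac{3 \sqrt{350233}}{2}$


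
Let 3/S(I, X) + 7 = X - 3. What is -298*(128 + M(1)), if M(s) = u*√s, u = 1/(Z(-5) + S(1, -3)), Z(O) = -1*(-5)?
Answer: -1184401/31 ≈ -38207.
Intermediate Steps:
Z(O) = 5
S(I, X) = 3/(-10 + X) (S(I, X) = 3/(-7 + (X - 3)) = 3/(-7 + (-3 + X)) = 3/(-10 + X))
u = 13/62 (u = 1/(5 + 3/(-10 - 3)) = 1/(5 + 3/(-13)) = 1/(5 + 3*(-1/13)) = 1/(5 - 3/13) = 1/(62/13) = 13/62 ≈ 0.20968)
M(s) = 13*√s/62
-298*(128 + M(1)) = -298*(128 + 13*√1/62) = -298*(128 + (13/62)*1) = -298*(128 + 13/62) = -298*7949/62 = -1184401/31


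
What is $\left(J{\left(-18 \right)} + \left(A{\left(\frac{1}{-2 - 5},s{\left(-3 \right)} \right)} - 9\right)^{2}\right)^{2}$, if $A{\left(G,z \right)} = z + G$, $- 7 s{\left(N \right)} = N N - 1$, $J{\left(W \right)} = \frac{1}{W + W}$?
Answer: $\frac{34810230625}{3111696} \approx 11187.0$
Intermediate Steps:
$J{\left(W \right)} = \frac{1}{2 W}$
$s{\left(N \right)} = \frac{1}{7} - \frac{N^{2}}{7}$ ($s{\left(N \right)} = - \frac{N N - 1}{7} = - \frac{N^{2} - 1}{7} = - \frac{-1 + N^{2}}{7} = \frac{1}{7} - \frac{N^{2}}{7}$)
$A{\left(G,z \right)} = G + z$
$\left(J{\left(-18 \right)} + \left(A{\left(\frac{1}{-2 - 5},s{\left(-3 \right)} \right)} - 9\right)^{2}\right)^{2} = \left(\frac{1}{2 \left(-18\right)} + \left(\left(\frac{1}{-2 - 5} + \left(\frac{1}{7} - \frac{\left(-3\right)^{2}}{7}\right)\right) - 9\right)^{2}\right)^{2} = \left(\frac{1}{2} \left(- \frac{1}{18}\right) + \left(\left(\frac{1}{-7} + \left(\frac{1}{7} - \frac{9}{7}\right)\right) - 9\right)^{2}\right)^{2} = \left(- \frac{1}{36} + \left(\left(- \frac{1}{7} + \left(\frac{1}{7} - \frac{9}{7}\right)\right) - 9\right)^{2}\right)^{2} = \left(- \frac{1}{36} + \left(\left(- \frac{1}{7} - \frac{8}{7}\right) - 9\right)^{2}\right)^{2} = \left(- \frac{1}{36} + \left(- \frac{9}{7} - 9\right)^{2}\right)^{2} = \left(- \frac{1}{36} + \left(- \frac{72}{7}\right)^{2}\right)^{2} = \left(- \frac{1}{36} + \frac{5184}{49}\right)^{2} = \left(\frac{186575}{1764}\right)^{2} = \frac{34810230625}{3111696}$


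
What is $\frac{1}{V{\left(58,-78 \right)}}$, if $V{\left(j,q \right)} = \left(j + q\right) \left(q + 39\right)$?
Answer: $\frac{1}{780} \approx 0.0012821$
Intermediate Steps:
$V{\left(j,q \right)} = \left(39 + q\right) \left(j + q\right)$ ($V{\left(j,q \right)} = \left(j + q\right) \left(39 + q\right) = \left(39 + q\right) \left(j + q\right)$)
$\frac{1}{V{\left(58,-78 \right)}} = \frac{1}{\left(-78\right)^{2} + 39 \cdot 58 + 39 \left(-78\right) + 58 \left(-78\right)} = \frac{1}{6084 + 2262 - 3042 - 4524} = \frac{1}{780}$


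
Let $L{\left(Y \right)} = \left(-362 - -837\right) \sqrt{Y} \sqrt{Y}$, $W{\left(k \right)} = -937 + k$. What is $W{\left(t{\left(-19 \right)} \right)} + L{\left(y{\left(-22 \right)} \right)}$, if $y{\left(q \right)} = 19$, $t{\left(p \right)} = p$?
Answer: $8069$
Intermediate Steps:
$L{\left(Y \right)} = 475 Y$ ($L{\left(Y \right)} = \left(-362 + 837\right) \sqrt{Y} \sqrt{Y} = 475 \sqrt{Y} \sqrt{Y} = 475 Y$)
$W{\left(t{\left(-19 \right)} \right)} + L{\left(y{\left(-22 \right)} \right)} = \left(-937 - 19\right) + 475 \cdot 19 = -956 + 9025 = 8069$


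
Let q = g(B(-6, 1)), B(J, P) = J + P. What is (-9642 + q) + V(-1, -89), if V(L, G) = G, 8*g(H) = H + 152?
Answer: -77701/8 ≈ -9712.6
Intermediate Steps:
g(H) = 19 + H/8 (g(H) = (H + 152)/8 = (152 + H)/8 = 19 + H/8)
q = 147/8 (q = 19 + (-6 + 1)/8 = 19 + (⅛)*(-5) = 19 - 5/8 = 147/8 ≈ 18.375)
(-9642 + q) + V(-1, -89) = (-9642 + 147/8) - 89 = -76989/8 - 89 = -77701/8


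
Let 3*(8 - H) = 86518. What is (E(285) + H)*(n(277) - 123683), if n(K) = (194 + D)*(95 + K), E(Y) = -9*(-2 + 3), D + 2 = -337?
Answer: 15368119583/3 ≈ 5.1227e+9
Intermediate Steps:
D = -339 (D = -2 - 337 = -339)
H = -86494/3 (H = 8 - 1/3*86518 = 8 - 86518/3 = -86494/3 ≈ -28831.)
E(Y) = -9 (E(Y) = -9*1 = -9)
n(K) = -13775 - 145*K (n(K) = (194 - 339)*(95 + K) = -145*(95 + K) = -13775 - 145*K)
(E(285) + H)*(n(277) - 123683) = (-9 - 86494/3)*((-13775 - 145*277) - 123683) = -86521*((-13775 - 40165) - 123683)/3 = -86521*(-53940 - 123683)/3 = -86521/3*(-177623) = 15368119583/3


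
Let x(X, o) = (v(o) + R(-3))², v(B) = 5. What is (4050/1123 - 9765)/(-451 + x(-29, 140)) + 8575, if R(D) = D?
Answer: 1438483040/167327 ≈ 8596.8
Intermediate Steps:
x(X, o) = 4 (x(X, o) = (5 - 3)² = 2² = 4)
(4050/1123 - 9765)/(-451 + x(-29, 140)) + 8575 = (4050/1123 - 9765)/(-451 + 4) + 8575 = (4050*(1/1123) - 9765)/(-447) + 8575 = (4050/1123 - 9765)*(-1/447) + 8575 = -10962045/1123*(-1/447) + 8575 = 3654015/167327 + 8575 = 1438483040/167327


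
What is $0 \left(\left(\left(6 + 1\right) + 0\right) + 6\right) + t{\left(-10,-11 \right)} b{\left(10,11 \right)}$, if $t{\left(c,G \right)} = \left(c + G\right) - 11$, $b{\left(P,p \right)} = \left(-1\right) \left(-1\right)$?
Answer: $-32$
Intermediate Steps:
$b{\left(P,p \right)} = 1$
$t{\left(c,G \right)} = -11 + G + c$ ($t{\left(c,G \right)} = \left(G + c\right) - 11 = -11 + G + c$)
$0 \left(\left(\left(6 + 1\right) + 0\right) + 6\right) + t{\left(-10,-11 \right)} b{\left(10,11 \right)} = 0 \left(\left(\left(6 + 1\right) + 0\right) + 6\right) + \left(-11 - 11 - 10\right) 1 = 0 \left(\left(7 + 0\right) + 6\right) - 32 = 0 \left(7 + 6\right) - 32 = 0 \cdot 13 - 32 = 0 - 32 = -32$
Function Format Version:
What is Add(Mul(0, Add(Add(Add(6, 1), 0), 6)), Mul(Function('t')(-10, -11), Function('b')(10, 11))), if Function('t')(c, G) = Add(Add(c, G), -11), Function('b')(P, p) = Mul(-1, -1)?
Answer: -32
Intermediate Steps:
Function('b')(P, p) = 1
Function('t')(c, G) = Add(-11, G, c) (Function('t')(c, G) = Add(Add(G, c), -11) = Add(-11, G, c))
Add(Mul(0, Add(Add(Add(6, 1), 0), 6)), Mul(Function('t')(-10, -11), Function('b')(10, 11))) = Add(Mul(0, Add(Add(Add(6, 1), 0), 6)), Mul(Add(-11, -11, -10), 1)) = Add(Mul(0, Add(Add(7, 0), 6)), Mul(-32, 1)) = Add(Mul(0, Add(7, 6)), -32) = Add(Mul(0, 13), -32) = Add(0, -32) = -32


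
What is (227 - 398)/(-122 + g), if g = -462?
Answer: 171/584 ≈ 0.29281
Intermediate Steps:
(227 - 398)/(-122 + g) = (227 - 398)/(-122 - 462) = -171/(-584) = -171*(-1/584) = 171/584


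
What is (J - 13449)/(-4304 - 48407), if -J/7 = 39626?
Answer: 290831/52711 ≈ 5.5175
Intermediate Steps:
J = -277382 (J = -7*39626 = -277382)
(J - 13449)/(-4304 - 48407) = (-277382 - 13449)/(-4304 - 48407) = -290831/(-52711) = -290831*(-1/52711) = 290831/52711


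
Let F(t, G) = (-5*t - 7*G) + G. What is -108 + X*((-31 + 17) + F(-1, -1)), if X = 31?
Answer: -201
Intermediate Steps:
F(t, G) = -6*G - 5*t (F(t, G) = (-7*G - 5*t) + G = -6*G - 5*t)
-108 + X*((-31 + 17) + F(-1, -1)) = -108 + 31*((-31 + 17) + (-6*(-1) - 5*(-1))) = -108 + 31*(-14 + (6 + 5)) = -108 + 31*(-14 + 11) = -108 + 31*(-3) = -108 - 93 = -201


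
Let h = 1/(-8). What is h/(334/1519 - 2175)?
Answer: 1519/26427928 ≈ 5.7477e-5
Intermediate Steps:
h = -⅛ (h = 1*(-⅛) = -⅛ ≈ -0.12500)
h/(334/1519 - 2175) = -⅛/(334/1519 - 2175) = -⅛/(-3303491/1519) = -1519/3303491*(-⅛) = 1519/26427928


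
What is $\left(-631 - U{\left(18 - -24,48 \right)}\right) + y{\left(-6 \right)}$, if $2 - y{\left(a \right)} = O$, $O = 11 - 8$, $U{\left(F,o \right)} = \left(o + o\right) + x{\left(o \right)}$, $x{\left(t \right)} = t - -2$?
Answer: $-778$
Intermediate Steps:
$x{\left(t \right)} = 2 + t$ ($x{\left(t \right)} = t + 2 = 2 + t$)
$U{\left(F,o \right)} = 2 + 3 o$ ($U{\left(F,o \right)} = \left(o + o\right) + \left(2 + o\right) = 2 o + \left(2 + o\right) = 2 + 3 o$)
$O = 3$ ($O = 11 - 8 = 3$)
$y{\left(a \right)} = -1$ ($y{\left(a \right)} = 2 - 3 = -1$)
$\left(-631 - U{\left(18 - -24,48 \right)}\right) + y{\left(-6 \right)} = \left(-631 - \left(2 + 3 \cdot 48\right)\right) - 1 = \left(-631 - \left(2 + 144\right)\right) - 1 = \left(-631 - 146\right) - 1 = -777 - 1 = -778$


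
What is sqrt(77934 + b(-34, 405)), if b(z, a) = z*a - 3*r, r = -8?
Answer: 6*sqrt(1783) ≈ 253.35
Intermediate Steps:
b(z, a) = 24 + a*z (b(z, a) = z*a - 3*(-8) = a*z + 24 = 24 + a*z)
sqrt(77934 + b(-34, 405)) = sqrt(77934 + (24 + 405*(-34))) = sqrt(77934 + (24 - 13770)) = sqrt(77934 - 13746) = sqrt(64188) = 6*sqrt(1783)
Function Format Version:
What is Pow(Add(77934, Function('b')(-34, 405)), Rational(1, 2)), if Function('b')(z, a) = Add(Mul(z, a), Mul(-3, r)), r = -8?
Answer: Mul(6, Pow(1783, Rational(1, 2))) ≈ 253.35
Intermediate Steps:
Function('b')(z, a) = Add(24, Mul(a, z)) (Function('b')(z, a) = Add(Mul(z, a), Mul(-3, -8)) = Add(Mul(a, z), 24) = Add(24, Mul(a, z)))
Pow(Add(77934, Function('b')(-34, 405)), Rational(1, 2)) = Pow(Add(77934, Add(24, Mul(405, -34))), Rational(1, 2)) = Pow(Add(77934, Add(24, -13770)), Rational(1, 2)) = Pow(Add(77934, -13746), Rational(1, 2)) = Pow(64188, Rational(1, 2)) = Mul(6, Pow(1783, Rational(1, 2)))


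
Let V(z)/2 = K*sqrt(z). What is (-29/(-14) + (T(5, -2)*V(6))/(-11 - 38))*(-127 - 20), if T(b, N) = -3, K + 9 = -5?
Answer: -609/2 + 252*sqrt(6) ≈ 312.77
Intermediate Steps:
K = -14 (K = -9 - 5 = -14)
V(z) = -28*sqrt(z) (V(z) = 2*(-14*sqrt(z)) = -28*sqrt(z))
(-29/(-14) + (T(5, -2)*V(6))/(-11 - 38))*(-127 - 20) = (-29/(-14) + (-(-84)*sqrt(6))/(-11 - 38))*(-127 - 20) = (-29*(-1/14) + (84*sqrt(6))/(-49))*(-147) = (29/14 + (84*sqrt(6))*(-1/49))*(-147) = (29/14 - 12*sqrt(6)/7)*(-147) = -609/2 + 252*sqrt(6)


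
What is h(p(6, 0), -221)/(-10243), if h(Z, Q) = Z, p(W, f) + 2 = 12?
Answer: -10/10243 ≈ -0.00097628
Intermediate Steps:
p(W, f) = 10 (p(W, f) = -2 + 12 = 10)
h(p(6, 0), -221)/(-10243) = 10/(-10243) = 10*(-1/10243) = -10/10243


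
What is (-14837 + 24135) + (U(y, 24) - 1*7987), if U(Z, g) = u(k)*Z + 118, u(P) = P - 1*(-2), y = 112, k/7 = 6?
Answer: 6357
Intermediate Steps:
k = 42 (k = 7*6 = 42)
u(P) = 2 + P (u(P) = P + 2 = 2 + P)
U(Z, g) = 118 + 44*Z (U(Z, g) = (2 + 42)*Z + 118 = 44*Z + 118 = 118 + 44*Z)
(-14837 + 24135) + (U(y, 24) - 1*7987) = (-14837 + 24135) + ((118 + 44*112) - 1*7987) = 9298 + ((118 + 4928) - 7987) = 9298 + (5046 - 7987) = 9298 - 2941 = 6357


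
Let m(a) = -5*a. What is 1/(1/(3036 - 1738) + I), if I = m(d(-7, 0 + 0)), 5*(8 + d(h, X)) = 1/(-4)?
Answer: 2596/104491 ≈ 0.024844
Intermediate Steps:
d(h, X) = -161/20 (d(h, X) = -8 + (⅕)/(-4) = -8 + (⅕)*(-¼) = -8 - 1/20 = -161/20)
I = 161/4 (I = -5*(-161/20) = 161/4 ≈ 40.250)
1/(1/(3036 - 1738) + I) = 1/(1/(3036 - 1738) + 161/4) = 1/(1/1298 + 161/4) = 1/(104491/2596) = 2596/104491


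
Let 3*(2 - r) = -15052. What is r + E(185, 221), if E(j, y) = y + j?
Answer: 16276/3 ≈ 5425.3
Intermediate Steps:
r = 15058/3 (r = 2 - ⅓*(-15052) = 2 + 15052/3 = 15058/3 ≈ 5019.3)
E(j, y) = j + y
r + E(185, 221) = 15058/3 + (185 + 221) = 15058/3 + 406 = 16276/3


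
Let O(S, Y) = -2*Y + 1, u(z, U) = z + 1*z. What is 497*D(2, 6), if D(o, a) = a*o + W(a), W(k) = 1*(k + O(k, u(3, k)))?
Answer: 3479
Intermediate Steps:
u(z, U) = 2*z (u(z, U) = z + z = 2*z)
O(S, Y) = 1 - 2*Y
W(k) = -11 + k (W(k) = 1*(k + (1 - 4*3)) = 1*(k + (1 - 2*6)) = 1*(k + (1 - 12)) = 1*(k - 11) = 1*(-11 + k) = -11 + k)
D(o, a) = -11 + a + a*o (D(o, a) = a*o + (-11 + a) = -11 + a + a*o)
497*D(2, 6) = 497*(-11 + 6 + 6*2) = 497*(-11 + 6 + 12) = 497*7 = 3479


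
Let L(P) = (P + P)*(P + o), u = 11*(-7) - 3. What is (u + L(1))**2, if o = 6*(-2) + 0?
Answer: 10404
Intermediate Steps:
u = -80 (u = -77 - 3 = -80)
o = -12 (o = -12 + 0 = -12)
L(P) = 2*P*(-12 + P) (L(P) = (P + P)*(P - 12) = (2*P)*(-12 + P) = 2*P*(-12 + P))
(u + L(1))**2 = (-80 + 2*1*(-12 + 1))**2 = (-80 + 2*1*(-11))**2 = (-80 - 22)**2 = (-102)**2 = 10404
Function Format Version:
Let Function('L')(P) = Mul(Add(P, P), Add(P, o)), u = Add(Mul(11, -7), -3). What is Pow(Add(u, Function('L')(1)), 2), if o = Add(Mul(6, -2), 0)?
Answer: 10404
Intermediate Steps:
u = -80 (u = Add(-77, -3) = -80)
o = -12 (o = Add(-12, 0) = -12)
Function('L')(P) = Mul(2, P, Add(-12, P)) (Function('L')(P) = Mul(Add(P, P), Add(P, -12)) = Mul(Mul(2, P), Add(-12, P)) = Mul(2, P, Add(-12, P)))
Pow(Add(u, Function('L')(1)), 2) = Pow(Add(-80, Mul(2, 1, Add(-12, 1))), 2) = Pow(Add(-80, Mul(2, 1, -11)), 2) = Pow(Add(-80, -22), 2) = Pow(-102, 2) = 10404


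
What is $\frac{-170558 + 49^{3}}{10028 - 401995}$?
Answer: $\frac{52909}{391967} \approx 0.13498$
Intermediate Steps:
$\frac{-170558 + 49^{3}}{10028 - 401995} = \frac{-170558 + 117649}{-391967} = \left(-52909\right) \left(- \frac{1}{391967}\right) = \frac{52909}{391967}$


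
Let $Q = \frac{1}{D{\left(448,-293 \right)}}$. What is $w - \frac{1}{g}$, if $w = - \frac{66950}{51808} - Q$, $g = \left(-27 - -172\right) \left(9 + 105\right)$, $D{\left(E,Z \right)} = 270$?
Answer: $- \frac{499458199}{385373808} \approx -1.296$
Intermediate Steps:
$Q = \frac{1}{270} \approx 0.0037037$
$g = 16530$ ($g = \left(-27 + 172\right) 114 = 145 \cdot 114 = 16530$)
$w = - \frac{4532077}{3497040}$ ($w = - \frac{66950}{51808} - \frac{1}{270} = \left(-66950\right) \frac{1}{51808} - \frac{1}{270} = - \frac{33475}{25904} - \frac{1}{270} = - \frac{4532077}{3497040} \approx -1.296$)
$w - \frac{1}{g} = - \frac{4532077}{3497040} - \frac{1}{16530} = - \frac{499458199}{385373808}$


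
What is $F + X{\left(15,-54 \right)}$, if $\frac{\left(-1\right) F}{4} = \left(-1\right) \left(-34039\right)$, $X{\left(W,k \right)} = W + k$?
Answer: $-136195$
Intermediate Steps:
$F = -136156$ ($F = - 4 \left(\left(-1\right) \left(-34039\right)\right) = \left(-4\right) 34039 = -136156$)
$F + X{\left(15,-54 \right)} = -136156 + \left(15 - 54\right) = -136156 - 39 = -136195$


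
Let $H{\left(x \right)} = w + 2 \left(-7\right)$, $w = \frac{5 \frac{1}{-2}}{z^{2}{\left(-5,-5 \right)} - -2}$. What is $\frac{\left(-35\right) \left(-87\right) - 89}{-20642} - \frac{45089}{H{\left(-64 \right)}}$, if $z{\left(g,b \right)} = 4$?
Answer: $\frac{16752336182}{5253389} \approx 3188.9$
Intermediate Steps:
$w = - \frac{5}{36}$ ($w = \frac{5 \frac{1}{-2}}{4^{2} - -2} = \frac{5 \left(- \frac{1}{2}\right)}{16 + 2} = - \frac{5}{2 \cdot 18} = \left(- \frac{5}{2}\right) \frac{1}{18} = - \frac{5}{36} \approx -0.13889$)
$H{\left(x \right)} = - \frac{509}{36}$ ($H{\left(x \right)} = - \frac{5}{36} + 2 \left(-7\right) = - \frac{5}{36} - 14 = - \frac{509}{36}$)
$\frac{\left(-35\right) \left(-87\right) - 89}{-20642} - \frac{45089}{H{\left(-64 \right)}} = \frac{\left(-35\right) \left(-87\right) - 89}{-20642} - \frac{45089}{- \frac{509}{36}} = \left(3045 - 89\right) \left(- \frac{1}{20642}\right) - - \frac{1623204}{509} = 2956 \left(- \frac{1}{20642}\right) + \frac{1623204}{509} = - \frac{1478}{10321} + \frac{1623204}{509} = \frac{16752336182}{5253389}$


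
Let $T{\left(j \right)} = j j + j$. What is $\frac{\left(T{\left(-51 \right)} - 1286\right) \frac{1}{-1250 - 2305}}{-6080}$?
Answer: $\frac{1}{17100} \approx 5.848 \cdot 10^{-5}$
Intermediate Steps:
$T{\left(j \right)} = j + j^{2}$ ($T{\left(j \right)} = j^{2} + j = j + j^{2}$)
$\frac{\left(T{\left(-51 \right)} - 1286\right) \frac{1}{-1250 - 2305}}{-6080} = \frac{\left(- 51 \left(1 - 51\right) - 1286\right) \frac{1}{-1250 - 2305}}{-6080} = \frac{\left(-51\right) \left(-50\right) - 1286}{-3555} \left(- \frac{1}{6080}\right) = \left(2550 - 1286\right) \left(- \frac{1}{3555}\right) \left(- \frac{1}{6080}\right) = 1264 \left(- \frac{1}{3555}\right) \left(- \frac{1}{6080}\right) = \left(- \frac{16}{45}\right) \left(- \frac{1}{6080}\right) = \frac{1}{17100}$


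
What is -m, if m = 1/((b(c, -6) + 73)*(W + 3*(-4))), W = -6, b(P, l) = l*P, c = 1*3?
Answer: 1/990 ≈ 0.0010101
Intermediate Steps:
c = 3
b(P, l) = P*l
m = -1/990 (m = 1/((3*(-6) + 73)*(-6 + 3*(-4))) = 1/((-18 + 73)*(-6 - 12)) = 1/(55*(-18)) = 1/(-990) = -1/990 ≈ -0.0010101)
-m = -1*(-1/990) = 1/990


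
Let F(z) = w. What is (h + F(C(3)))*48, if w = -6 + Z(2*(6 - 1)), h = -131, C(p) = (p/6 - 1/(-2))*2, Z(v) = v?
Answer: -6096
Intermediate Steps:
C(p) = 1 + p/3 (C(p) = (p*(⅙) - 1*(-½))*2 = (p/6 + ½)*2 = (½ + p/6)*2 = 1 + p/3)
w = 4 (w = -6 + 2*(6 - 1) = -6 + 2*5 = -6 + 10 = 4)
F(z) = 4
(h + F(C(3)))*48 = (-131 + 4)*48 = -127*48 = -6096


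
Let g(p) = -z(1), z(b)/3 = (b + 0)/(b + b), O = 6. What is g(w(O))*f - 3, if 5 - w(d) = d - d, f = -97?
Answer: 285/2 ≈ 142.50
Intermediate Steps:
z(b) = 3/2 (z(b) = 3*((b + 0)/(b + b)) = 3*(b/((2*b))) = 3*(b*(1/(2*b))) = 3*(1/2) = 3/2)
w(d) = 5 (w(d) = 5 - (d - d) = 5 - 1*0 = 5 + 0 = 5)
g(p) = -3/2 (g(p) = -1*3/2 = -3/2)
g(w(O))*f - 3 = -3/2*(-97) - 3 = 291/2 - 3 = 285/2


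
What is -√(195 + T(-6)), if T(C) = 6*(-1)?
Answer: -3*√21 ≈ -13.748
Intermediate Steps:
T(C) = -6
-√(195 + T(-6)) = -√(195 - 6) = -√189 = -3*√21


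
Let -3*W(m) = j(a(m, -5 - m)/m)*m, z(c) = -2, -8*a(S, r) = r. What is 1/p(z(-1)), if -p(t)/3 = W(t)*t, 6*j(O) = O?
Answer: -8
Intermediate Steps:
a(S, r) = -r/8
j(O) = O/6
W(m) = -5/144 - m/144 (W(m) = -((-(-5 - m)/8)/m)/6*m/3 = -((5/8 + m/8)/m)/6*m/3 = -(5/8 + m/8)/(6*m)*m/3 = -(5/48 + m/48)/3 = -5/144 - m/144)
p(t) = -3*t*(-5/144 - t/144) (p(t) = -3*(-5/144 - t/144)*t = -3*t*(-5/144 - t/144))
1/p(z(-1)) = 1/((1/48)*(-2)*(5 - 2)) = 1/((1/48)*(-2)*3) = 1/(-⅛) = -8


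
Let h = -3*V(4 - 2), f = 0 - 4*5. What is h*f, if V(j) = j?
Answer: 120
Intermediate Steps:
f = -20 (f = 0 - 20 = -20)
h = -6 (h = -3*(4 - 2) = -3*2 = -6)
h*f = -6*(-20) = 120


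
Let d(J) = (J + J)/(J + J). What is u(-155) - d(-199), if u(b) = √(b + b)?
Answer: -1 + I*√310 ≈ -1.0 + 17.607*I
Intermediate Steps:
d(J) = 1 (d(J) = (2*J)/((2*J)) = (2*J)*(1/(2*J)) = 1)
u(b) = √2*√b (u(b) = √(2*b) = √2*√b)
u(-155) - d(-199) = √2*√(-155) - 1*1 = √2*(I*√155) - 1 = I*√310 - 1 = -1 + I*√310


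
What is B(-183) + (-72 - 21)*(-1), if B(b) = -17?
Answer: 76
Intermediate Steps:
B(-183) + (-72 - 21)*(-1) = -17 + (-72 - 21)*(-1) = -17 - 93*(-1) = -17 + 93 = 76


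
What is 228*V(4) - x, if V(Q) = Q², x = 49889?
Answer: -46241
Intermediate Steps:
228*V(4) - x = 228*4² - 1*49889 = 228*16 - 49889 = 3648 - 49889 = -46241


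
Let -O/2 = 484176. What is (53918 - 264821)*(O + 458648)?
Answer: 107498102712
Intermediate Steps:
O = -968352 (O = -2*484176 = -968352)
(53918 - 264821)*(O + 458648) = (53918 - 264821)*(-968352 + 458648) = -210903*(-509704) = 107498102712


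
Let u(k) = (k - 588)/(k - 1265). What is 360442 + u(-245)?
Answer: 544268253/1510 ≈ 3.6044e+5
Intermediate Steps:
u(k) = (-588 + k)/(-1265 + k)
360442 + u(-245) = 360442 + (-588 - 245)/(-1265 - 245) = 360442 - 833/(-1510) = 360442 - 1/1510*(-833) = 360442 + 833/1510 = 544268253/1510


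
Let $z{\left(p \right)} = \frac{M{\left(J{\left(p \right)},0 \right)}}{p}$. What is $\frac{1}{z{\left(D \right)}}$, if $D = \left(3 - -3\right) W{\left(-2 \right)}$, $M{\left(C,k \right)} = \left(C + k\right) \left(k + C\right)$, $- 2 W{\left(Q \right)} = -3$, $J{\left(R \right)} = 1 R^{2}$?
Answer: $\frac{1}{729} \approx 0.0013717$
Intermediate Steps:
$J{\left(R \right)} = R^{2}$
$W{\left(Q \right)} = \frac{3}{2}$ ($W{\left(Q \right)} = \left(- \frac{1}{2}\right) \left(-3\right) = \frac{3}{2}$)
$M{\left(C,k \right)} = \left(C + k\right)^{2}$ ($M{\left(C,k \right)} = \left(C + k\right) \left(C + k\right) = \left(C + k\right)^{2}$)
$D = 9$ ($D = \left(3 - -3\right) \frac{3}{2} = \left(3 + 3\right) \frac{3}{2} = 6 \cdot \frac{3}{2} = 9$)
$z{\left(p \right)} = p^{3}$ ($z{\left(p \right)} = \frac{\left(p^{2} + 0\right)^{2}}{p} = \frac{\left(p^{2}\right)^{2}}{p} = \frac{p^{4}}{p} = p^{3}$)
$\frac{1}{z{\left(D \right)}} = \frac{1}{9^{3}} = \frac{1}{729}$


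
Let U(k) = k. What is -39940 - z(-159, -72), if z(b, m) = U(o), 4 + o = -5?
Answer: -39931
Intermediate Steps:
o = -9 (o = -4 - 5 = -9)
z(b, m) = -9
-39940 - z(-159, -72) = -39940 - 1*(-9) = -39940 + 9 = -39931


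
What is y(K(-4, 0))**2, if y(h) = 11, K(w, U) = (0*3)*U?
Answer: 121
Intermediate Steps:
K(w, U) = 0 (K(w, U) = 0*U = 0)
y(K(-4, 0))**2 = 11**2 = 121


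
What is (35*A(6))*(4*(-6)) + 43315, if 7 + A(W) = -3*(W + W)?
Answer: 79435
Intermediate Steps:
A(W) = -7 - 6*W (A(W) = -7 - 3*(W + W) = -7 - 6*W)
(35*A(6))*(4*(-6)) + 43315 = (35*(-7 - 6*6))*(4*(-6)) + 43315 = (35*(-7 - 36))*(-24) + 43315 = (35*(-43))*(-24) + 43315 = -1505*(-24) + 43315 = 36120 + 43315 = 79435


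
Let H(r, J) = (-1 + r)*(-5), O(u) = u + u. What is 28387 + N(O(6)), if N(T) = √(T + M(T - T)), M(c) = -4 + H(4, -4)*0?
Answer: 28387 + 2*√2 ≈ 28390.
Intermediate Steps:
O(u) = 2*u
H(r, J) = 5 - 5*r
M(c) = -4 (M(c) = -4 + (5 - 5*4)*0 = -4 + (5 - 20)*0 = -4 - 15*0 = -4 + 0 = -4)
N(T) = √(-4 + T) (N(T) = √(T - 4) = √(-4 + T))
28387 + N(O(6)) = 28387 + √(-4 + 2*6) = 28387 + √(-4 + 12) = 28387 + √8 = 28387 + 2*√2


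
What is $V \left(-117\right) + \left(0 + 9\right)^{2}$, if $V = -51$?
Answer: $6048$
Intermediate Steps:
$V \left(-117\right) + \left(0 + 9\right)^{2} = \left(-51\right) \left(-117\right) + \left(0 + 9\right)^{2} = 5967 + 9^{2} = 5967 + 81 = 6048$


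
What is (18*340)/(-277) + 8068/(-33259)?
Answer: -205779916/9212743 ≈ -22.336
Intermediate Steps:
(18*340)/(-277) + 8068/(-33259) = 6120*(-1/277) + 8068*(-1/33259) = -6120/277 - 8068/33259 = -205779916/9212743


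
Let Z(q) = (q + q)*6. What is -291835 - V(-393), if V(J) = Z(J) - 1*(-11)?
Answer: -287130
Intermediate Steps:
Z(q) = 12*q (Z(q) = (2*q)*6 = 12*q)
V(J) = 11 + 12*J (V(J) = 12*J - 1*(-11) = 12*J + 11 = 11 + 12*J)
-291835 - V(-393) = -291835 - (11 + 12*(-393)) = -291835 - (11 - 4716) = -291835 - 1*(-4705) = -291835 + 4705 = -287130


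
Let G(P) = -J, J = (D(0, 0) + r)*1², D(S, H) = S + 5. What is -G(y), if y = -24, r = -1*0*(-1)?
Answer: 5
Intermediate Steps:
r = 0 (r = 0*(-1) = 0)
D(S, H) = 5 + S
J = 5 (J = ((5 + 0) + 0)*1² = (5 + 0)*1 = 5*1 = 5)
G(P) = -5 (G(P) = -1*5 = -5)
-G(y) = -1*(-5) = 5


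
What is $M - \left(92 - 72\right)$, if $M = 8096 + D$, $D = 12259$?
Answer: $20335$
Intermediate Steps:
$M = 20355$ ($M = 8096 + 12259 = 20355$)
$M - \left(92 - 72\right) = 20355 - \left(92 - 72\right) = 20355 - 20 = 20335$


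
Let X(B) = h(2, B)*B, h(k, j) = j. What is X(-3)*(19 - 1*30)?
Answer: -99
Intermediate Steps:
X(B) = B² (X(B) = B*B = B²)
X(-3)*(19 - 1*30) = (-3)²*(19 - 1*30) = 9*(19 - 30) = 9*(-11) = -99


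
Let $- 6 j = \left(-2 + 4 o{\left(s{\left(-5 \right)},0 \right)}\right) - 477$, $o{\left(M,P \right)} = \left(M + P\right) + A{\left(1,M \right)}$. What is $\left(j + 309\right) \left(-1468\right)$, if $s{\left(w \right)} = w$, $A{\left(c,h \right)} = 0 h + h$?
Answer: $-580594$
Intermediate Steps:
$A{\left(c,h \right)} = h$ ($A{\left(c,h \right)} = 0 + h = h$)
$o{\left(M,P \right)} = P + 2 M$ ($o{\left(M,P \right)} = \left(M + P\right) + M = P + 2 M$)
$j = \frac{173}{2}$ ($j = - \frac{\left(-2 + 4 \left(0 + 2 \left(-5\right)\right)\right) - 477}{6} = - \frac{\left(-2 + 4 \left(0 - 10\right)\right) - 477}{6} = - \frac{\left(-2 + 4 \left(-10\right)\right) - 477}{6} = - \frac{\left(-2 - 40\right) - 477}{6} = - \frac{-42 - 477}{6} = \left(- \frac{1}{6}\right) \left(-519\right) = \frac{173}{2} \approx 86.5$)
$\left(j + 309\right) \left(-1468\right) = \left(\frac{173}{2} + 309\right) \left(-1468\right) = \frac{791}{2} \left(-1468\right) = -580594$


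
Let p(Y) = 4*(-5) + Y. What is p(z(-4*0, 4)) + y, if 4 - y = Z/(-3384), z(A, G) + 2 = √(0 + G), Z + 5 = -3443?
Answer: -7199/423 ≈ -17.019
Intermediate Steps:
Z = -3448 (Z = -5 - 3443 = -3448)
z(A, G) = -2 + √G (z(A, G) = -2 + √(0 + G) = -2 + √G)
y = 1261/423 (y = 4 - (-3448)/(-3384) = 4 - (-3448)*(-1)/3384 = 4 - 1*431/423 = 4 - 431/423 = 1261/423 ≈ 2.9811)
p(Y) = -20 + Y
p(z(-4*0, 4)) + y = (-20 + (-2 + √4)) + 1261/423 = (-20 + (-2 + 2)) + 1261/423 = (-20 + 0) + 1261/423 = -20 + 1261/423 = -7199/423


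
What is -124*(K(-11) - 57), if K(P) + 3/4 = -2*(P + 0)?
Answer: 4433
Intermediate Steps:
K(P) = -3/4 - 2*P (K(P) = -3/4 - 2*(P + 0) = -3/4 - 2*P)
-124*(K(-11) - 57) = -124*((-3/4 - 2*(-11)) - 57) = -124*((-3/4 + 22) - 57) = -124*(85/4 - 57) = -124*(-143/4) = 4433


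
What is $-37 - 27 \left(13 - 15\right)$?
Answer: $17$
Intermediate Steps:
$-37 - 27 \left(13 - 15\right) = -37 - -54 = -37 + 54 = 17$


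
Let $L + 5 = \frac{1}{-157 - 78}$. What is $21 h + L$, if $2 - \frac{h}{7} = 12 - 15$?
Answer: $\frac{171549}{235} \approx 730.0$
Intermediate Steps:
$L = - \frac{1176}{235}$ ($L = -5 + \frac{1}{-157 - 78} = -5 + \frac{1}{-235} = -5 - \frac{1}{235} = - \frac{1176}{235} \approx -5.0043$)
$h = 35$ ($h = 14 - 7 \left(12 - 15\right) = 14 - -21 = 14 + 21 = 35$)
$21 h + L = 21 \cdot 35 - \frac{1176}{235} = 735 - \frac{1176}{235} = \frac{171549}{235}$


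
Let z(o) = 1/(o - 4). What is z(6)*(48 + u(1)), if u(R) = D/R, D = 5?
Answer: 53/2 ≈ 26.500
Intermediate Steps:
u(R) = 5/R
z(o) = 1/(-4 + o)
z(6)*(48 + u(1)) = (48 + 5/1)/(-4 + 6) = (48 + 5*1)/2 = (48 + 5)/2 = (1/2)*53 = 53/2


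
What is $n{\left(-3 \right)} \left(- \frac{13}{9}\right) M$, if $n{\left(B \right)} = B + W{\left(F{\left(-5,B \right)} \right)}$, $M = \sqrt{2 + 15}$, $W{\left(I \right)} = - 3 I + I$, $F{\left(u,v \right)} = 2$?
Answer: $\frac{91 \sqrt{17}}{9} \approx 41.689$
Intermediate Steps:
$W{\left(I \right)} = - 2 I$
$M = \sqrt{17} \approx 4.1231$
$n{\left(B \right)} = -4 + B$ ($n{\left(B \right)} = B - 4 = -4 + B$)
$n{\left(-3 \right)} \left(- \frac{13}{9}\right) M = \left(-4 - 3\right) \left(- \frac{13}{9}\right) \sqrt{17} = - 7 \left(\left(-13\right) \frac{1}{9}\right) \sqrt{17} = \left(-7\right) \left(- \frac{13}{9}\right) \sqrt{17} = \frac{91 \sqrt{17}}{9}$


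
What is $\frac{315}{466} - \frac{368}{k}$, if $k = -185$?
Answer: $\frac{229763}{86210} \approx 2.6652$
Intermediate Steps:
$\frac{315}{466} - \frac{368}{k} = \frac{315}{466} - \frac{368}{-185} = 315 \cdot \frac{1}{466} - - \frac{368}{185} = \frac{315}{466} + \frac{368}{185} = \frac{229763}{86210}$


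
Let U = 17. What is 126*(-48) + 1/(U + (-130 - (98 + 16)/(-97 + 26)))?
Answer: -47833703/7909 ≈ -6048.0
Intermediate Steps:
126*(-48) + 1/(U + (-130 - (98 + 16)/(-97 + 26))) = 126*(-48) + 1/(17 + (-130 - (98 + 16)/(-97 + 26))) = -6048 + 1/(17 + (-130 - 114/(-71))) = -6048 + 1/(17 + (-130 - 114*(-1)/71)) = -6048 + 1/(17 + (-130 - 1*(-114/71))) = -6048 + 1/(17 + (-130 + 114/71)) = -6048 + 1/(17 - 9116/71) = -6048 + 1/(-7909/71) = -6048 - 71/7909 = -47833703/7909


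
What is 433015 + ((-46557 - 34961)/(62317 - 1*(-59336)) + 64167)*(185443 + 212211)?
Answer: 3104150352527377/121653 ≈ 2.5516e+10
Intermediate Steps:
433015 + ((-46557 - 34961)/(62317 - 1*(-59336)) + 64167)*(185443 + 212211) = 433015 + (-81518/(62317 + 59336) + 64167)*397654 = 433015 + (-81518/121653 + 64167)*397654 = 433015 + (7806026533/121653)*397654 = 433015 + 3104097674953582/121653 = 3104150352527377/121653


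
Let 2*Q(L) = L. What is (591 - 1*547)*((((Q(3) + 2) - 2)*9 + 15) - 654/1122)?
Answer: 20882/17 ≈ 1228.4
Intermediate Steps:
Q(L) = L/2
(591 - 1*547)*((((Q(3) + 2) - 2)*9 + 15) - 654/1122) = (591 - 1*547)*(((((½)*3 + 2) - 2)*9 + 15) - 654/1122) = (591 - 547)*((((3/2 + 2) - 2)*9 + 15) - 654*1/1122) = 44*(((7/2 - 2)*9 + 15) - 109/187) = 44*(((3/2)*9 + 15) - 109/187) = 44*((27/2 + 15) - 109/187) = 44*(57/2 - 109/187) = 44*(10441/374) = 20882/17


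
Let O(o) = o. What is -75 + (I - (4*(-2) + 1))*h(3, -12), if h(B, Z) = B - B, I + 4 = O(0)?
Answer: -75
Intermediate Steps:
I = -4 (I = -4 + 0 = -4)
h(B, Z) = 0
-75 + (I - (4*(-2) + 1))*h(3, -12) = -75 + (-4 - (4*(-2) + 1))*0 = -75 + (-4 - (-8 + 1))*0 = -75 + (-4 - 1*(-7))*0 = -75 + (-4 + 7)*0 = -75 + 3*0 = -75 + 0 = -75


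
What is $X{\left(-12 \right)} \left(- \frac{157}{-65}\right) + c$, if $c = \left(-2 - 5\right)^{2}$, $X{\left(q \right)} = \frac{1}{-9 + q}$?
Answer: $\frac{66728}{1365} \approx 48.885$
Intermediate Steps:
$c = 49$ ($c = \left(-7\right)^{2} = 49$)
$X{\left(-12 \right)} \left(- \frac{157}{-65}\right) + c = \frac{\left(-157\right) \frac{1}{-65}}{-9 - 12} + 49 = \frac{\left(-157\right) \left(- \frac{1}{65}\right)}{-21} + 49 = \left(- \frac{1}{21}\right) \frac{157}{65} + 49 = - \frac{157}{1365} + 49 = \frac{66728}{1365}$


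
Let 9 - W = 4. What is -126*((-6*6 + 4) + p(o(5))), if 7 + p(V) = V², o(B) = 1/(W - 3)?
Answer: 9765/2 ≈ 4882.5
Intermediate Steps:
W = 5 (W = 9 - 1*4 = 9 - 4 = 5)
o(B) = ½ (o(B) = 1/(5 - 3) = 1/2 = ½)
p(V) = -7 + V²
-126*((-6*6 + 4) + p(o(5))) = -126*((-6*6 + 4) + (-7 + (½)²)) = -126*((-36 + 4) + (-7 + ¼)) = -126*(-32 - 27/4) = -126*(-155/4) = 9765/2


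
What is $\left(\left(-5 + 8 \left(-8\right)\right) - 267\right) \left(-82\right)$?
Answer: $27552$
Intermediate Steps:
$\left(\left(-5 + 8 \left(-8\right)\right) - 267\right) \left(-82\right) = \left(\left(-5 - 64\right) - 267\right) \left(-82\right) = \left(-69 - 267\right) \left(-82\right) = \left(-336\right) \left(-82\right) = 27552$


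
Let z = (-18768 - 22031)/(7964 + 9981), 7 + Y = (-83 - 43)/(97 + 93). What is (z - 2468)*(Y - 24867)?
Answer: 104753689019487/1704775 ≈ 6.1447e+7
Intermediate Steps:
Y = -728/95 (Y = -7 + (-83 - 43)/(97 + 93) = -7 - 126/190 = -7 + (1/190)*(-126) = -7 - 63/95 = -728/95 ≈ -7.6632)
z = -40799/17945 ≈ -2.2736
(z - 2468)*(Y - 24867) = (-40799/17945 - 2468)*(-728/95 - 24867) = -44329059/17945*(-2363093/95) = 104753689019487/1704775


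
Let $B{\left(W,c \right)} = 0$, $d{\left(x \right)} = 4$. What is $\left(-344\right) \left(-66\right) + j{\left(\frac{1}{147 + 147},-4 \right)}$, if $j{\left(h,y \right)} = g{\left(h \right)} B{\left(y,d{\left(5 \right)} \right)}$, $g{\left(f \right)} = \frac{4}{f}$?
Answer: $22704$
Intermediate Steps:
$j{\left(h,y \right)} = 0$ ($j{\left(h,y \right)} = \frac{4}{h} 0 = 0$)
$\left(-344\right) \left(-66\right) + j{\left(\frac{1}{147 + 147},-4 \right)} = \left(-344\right) \left(-66\right) + 0 = 22704 + 0 = 22704$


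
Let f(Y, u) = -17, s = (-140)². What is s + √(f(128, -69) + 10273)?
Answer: 19600 + 4*√641 ≈ 19701.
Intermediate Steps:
s = 19600
s + √(f(128, -69) + 10273) = 19600 + √(-17 + 10273) = 19600 + √10256 = 19600 + 4*√641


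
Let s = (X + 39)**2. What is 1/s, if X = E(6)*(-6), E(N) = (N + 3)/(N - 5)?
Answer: 1/225 ≈ 0.0044444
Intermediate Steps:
E(N) = (3 + N)/(-5 + N)
X = -54 (X = ((3 + 6)/(-5 + 6))*(-6) = (9/1)*(-6) = (1*9)*(-6) = 9*(-6) = -54)
s = 225 (s = (-54 + 39)**2 = (-15)**2 = 225)
1/s = 1/225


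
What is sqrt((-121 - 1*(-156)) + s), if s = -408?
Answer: I*sqrt(373) ≈ 19.313*I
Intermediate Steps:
sqrt((-121 - 1*(-156)) + s) = sqrt((-121 - 1*(-156)) - 408) = sqrt((-121 + 156) - 408) = sqrt(35 - 408) = sqrt(-373) = I*sqrt(373)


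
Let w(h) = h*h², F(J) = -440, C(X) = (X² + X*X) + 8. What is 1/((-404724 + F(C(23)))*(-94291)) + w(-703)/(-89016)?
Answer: 3318234508029604541/850176654883896 ≈ 3903.0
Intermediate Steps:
C(X) = 8 + 2*X² (C(X) = (X² + X²) + 8 = 2*X² + 8 = 8 + 2*X²)
w(h) = h³
1/((-404724 + F(C(23)))*(-94291)) + w(-703)/(-89016) = 1/(-404724 - 440*(-94291)) + (-703)³/(-89016) = -1/94291/(-405164) - 347428927*(-1/89016) = -1/405164*(-1/94291) + 347428927/89016 = 1/38203318724 + 347428927/89016 = 3318234508029604541/850176654883896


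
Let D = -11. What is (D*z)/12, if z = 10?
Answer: -55/6 ≈ -9.1667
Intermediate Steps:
(D*z)/12 = -11*10/12 = -110*1/12 = -55/6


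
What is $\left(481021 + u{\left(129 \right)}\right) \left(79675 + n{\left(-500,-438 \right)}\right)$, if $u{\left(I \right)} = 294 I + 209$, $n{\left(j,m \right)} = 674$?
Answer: $41713665444$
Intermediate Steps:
$u{\left(I \right)} = 209 + 294 I$
$\left(481021 + u{\left(129 \right)}\right) \left(79675 + n{\left(-500,-438 \right)}\right) = \left(481021 + \left(209 + 294 \cdot 129\right)\right) \left(79675 + 674\right) = \left(481021 + \left(209 + 37926\right)\right) 80349 = \left(481021 + 38135\right) 80349 = 519156 \cdot 80349 = 41713665444$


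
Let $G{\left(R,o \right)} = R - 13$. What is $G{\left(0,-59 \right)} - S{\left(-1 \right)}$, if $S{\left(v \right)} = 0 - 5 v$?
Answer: $-18$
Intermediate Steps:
$G{\left(R,o \right)} = -13 + R$ ($G{\left(R,o \right)} = R - 13 = -13 + R$)
$S{\left(v \right)} = - 5 v$
$G{\left(0,-59 \right)} - S{\left(-1 \right)} = \left(-13 + 0\right) - \left(-5\right) \left(-1\right) = -13 - 5 = -18$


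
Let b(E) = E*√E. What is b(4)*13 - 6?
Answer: 98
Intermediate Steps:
b(E) = E^(3/2)
b(4)*13 - 6 = 4^(3/2)*13 - 6 = 8*13 - 6 = 104 - 6 = 98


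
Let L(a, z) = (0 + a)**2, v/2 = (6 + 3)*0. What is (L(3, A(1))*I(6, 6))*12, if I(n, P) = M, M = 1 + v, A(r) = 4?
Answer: 108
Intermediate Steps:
v = 0 (v = 2*((6 + 3)*0) = 2*(9*0) = 2*0 = 0)
M = 1 (M = 1 + 0 = 1)
I(n, P) = 1
L(a, z) = a**2
(L(3, A(1))*I(6, 6))*12 = (3**2*1)*12 = (9*1)*12 = 9*12 = 108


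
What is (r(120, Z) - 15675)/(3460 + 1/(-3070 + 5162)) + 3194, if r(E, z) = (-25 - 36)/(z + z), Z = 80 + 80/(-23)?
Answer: 20316035819351/6369722480 ≈ 3189.5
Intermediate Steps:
Z = 1760/23 (Z = 80 + 80*(-1/23) = 80 - 80/23 = 1760/23 ≈ 76.522)
r(E, z) = -61/(2*z) (r(E, z) = -61*1/(2*z) = -61/(2*z))
(r(120, Z) - 15675)/(3460 + 1/(-3070 + 5162)) + 3194 = (-61/(2*1760/23) - 15675)/(3460 + 1/(-3070 + 5162)) + 3194 = (-61/2*23/1760 - 15675)/(3460 + 1/2092) + 3194 = (-1403/3520 - 15675)/(3460 + 1/2092) + 3194 = -55177403/(3520*7238321/2092) + 3194 = -55177403/3520*2092/7238321 + 3194 = -28857781769/6369722480 + 3194 = 20316035819351/6369722480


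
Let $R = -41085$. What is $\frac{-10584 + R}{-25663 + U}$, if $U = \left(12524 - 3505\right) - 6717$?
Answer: $\frac{17223}{7787} \approx 2.2118$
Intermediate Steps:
$U = 2302$ ($U = 9019 - 6717 = 2302$)
$\frac{-10584 + R}{-25663 + U} = \frac{-10584 - 41085}{-25663 + 2302} = - \frac{51669}{-23361} = \left(-51669\right) \left(- \frac{1}{23361}\right) = \frac{17223}{7787}$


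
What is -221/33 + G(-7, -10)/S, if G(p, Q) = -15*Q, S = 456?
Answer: -15971/2508 ≈ -6.3680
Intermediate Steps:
-221/33 + G(-7, -10)/S = -221/33 - 15*(-10)/456 = -221*1/33 + 150*(1/456) = -221/33 + 25/76 = -15971/2508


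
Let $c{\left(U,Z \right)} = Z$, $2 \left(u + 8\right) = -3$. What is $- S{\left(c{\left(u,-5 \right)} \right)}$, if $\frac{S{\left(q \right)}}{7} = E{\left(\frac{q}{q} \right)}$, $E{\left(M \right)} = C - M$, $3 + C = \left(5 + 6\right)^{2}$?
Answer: $-819$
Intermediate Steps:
$u = - \frac{19}{2}$ ($u = -8 + \frac{1}{2} \left(-3\right) = -8 - \frac{3}{2} = - \frac{19}{2} \approx -9.5$)
$C = 118$ ($C = -3 + \left(5 + 6\right)^{2} = -3 + 11^{2} = -3 + 121 = 118$)
$E{\left(M \right)} = 118 - M$
$S{\left(q \right)} = 819$ ($S{\left(q \right)} = 7 \left(118 - \frac{q}{q}\right) = 7 \left(118 - 1\right) = 7 \cdot 117 = 819$)
$- S{\left(c{\left(u,-5 \right)} \right)} = \left(-1\right) 819 = -819$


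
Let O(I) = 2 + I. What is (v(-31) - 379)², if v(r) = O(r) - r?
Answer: 142129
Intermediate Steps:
v(r) = 2 (v(r) = (2 + r) - r = 2)
(v(-31) - 379)² = (2 - 379)² = (-377)² = 142129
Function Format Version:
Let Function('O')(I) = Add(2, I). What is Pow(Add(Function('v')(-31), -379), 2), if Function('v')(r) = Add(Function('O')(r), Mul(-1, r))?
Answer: 142129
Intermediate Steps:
Function('v')(r) = 2 (Function('v')(r) = Add(Add(2, r), Mul(-1, r)) = 2)
Pow(Add(Function('v')(-31), -379), 2) = Pow(Add(2, -379), 2) = Pow(-377, 2) = 142129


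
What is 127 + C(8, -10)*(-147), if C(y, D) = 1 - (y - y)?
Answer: -20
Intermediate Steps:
C(y, D) = 1 (C(y, D) = 1 - 1*0 = 1 + 0 = 1)
127 + C(8, -10)*(-147) = 127 + 1*(-147) = 127 - 147 = -20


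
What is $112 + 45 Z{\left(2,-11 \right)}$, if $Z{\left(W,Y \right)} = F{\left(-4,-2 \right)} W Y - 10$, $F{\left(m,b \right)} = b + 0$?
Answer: $1642$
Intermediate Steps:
$F{\left(m,b \right)} = b$
$Z{\left(W,Y \right)} = -10 - 2 W Y$ ($Z{\left(W,Y \right)} = - 2 W Y - 10 = -10 - 2 W Y$)
$112 + 45 Z{\left(2,-11 \right)} = 112 + 45 \left(-10 - 4 \left(-11\right)\right) = 112 + 45 \left(-10 + 44\right) = 112 + 45 \cdot 34 = 112 + 1530 = 1642$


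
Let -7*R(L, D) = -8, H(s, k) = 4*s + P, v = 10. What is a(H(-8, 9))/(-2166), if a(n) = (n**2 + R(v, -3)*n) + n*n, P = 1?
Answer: -2201/2527 ≈ -0.87099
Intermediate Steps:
H(s, k) = 1 + 4*s (H(s, k) = 4*s + 1 = 1 + 4*s)
R(L, D) = 8/7 (R(L, D) = -1/7*(-8) = 8/7)
a(n) = 2*n**2 + 8*n/7 (a(n) = (n**2 + 8*n/7) + n*n = (n**2 + 8*n/7) + n**2 = 2*n**2 + 8*n/7)
a(H(-8, 9))/(-2166) = (2*(1 + 4*(-8))*(4 + 7*(1 + 4*(-8)))/7)/(-2166) = (2*(1 - 32)*(4 + 7*(1 - 32))/7)*(-1/2166) = ((2/7)*(-31)*(4 + 7*(-31)))*(-1/2166) = ((2/7)*(-31)*(4 - 217))*(-1/2166) = ((2/7)*(-31)*(-213))*(-1/2166) = (13206/7)*(-1/2166) = -2201/2527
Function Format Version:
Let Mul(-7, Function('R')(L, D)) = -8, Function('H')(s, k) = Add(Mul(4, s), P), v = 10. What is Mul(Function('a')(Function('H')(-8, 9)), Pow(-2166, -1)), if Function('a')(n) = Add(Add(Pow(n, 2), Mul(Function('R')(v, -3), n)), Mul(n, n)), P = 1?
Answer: Rational(-2201, 2527) ≈ -0.87099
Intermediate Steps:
Function('H')(s, k) = Add(1, Mul(4, s)) (Function('H')(s, k) = Add(Mul(4, s), 1) = Add(1, Mul(4, s)))
Function('R')(L, D) = Rational(8, 7) (Function('R')(L, D) = Mul(Rational(-1, 7), -8) = Rational(8, 7))
Function('a')(n) = Add(Mul(2, Pow(n, 2)), Mul(Rational(8, 7), n)) (Function('a')(n) = Add(Add(Pow(n, 2), Mul(Rational(8, 7), n)), Mul(n, n)) = Add(Add(Pow(n, 2), Mul(Rational(8, 7), n)), Pow(n, 2)) = Add(Mul(2, Pow(n, 2)), Mul(Rational(8, 7), n)))
Mul(Function('a')(Function('H')(-8, 9)), Pow(-2166, -1)) = Mul(Mul(Rational(2, 7), Add(1, Mul(4, -8)), Add(4, Mul(7, Add(1, Mul(4, -8))))), Pow(-2166, -1)) = Mul(Mul(Rational(2, 7), Add(1, -32), Add(4, Mul(7, Add(1, -32)))), Rational(-1, 2166)) = Mul(Mul(Rational(2, 7), -31, Add(4, Mul(7, -31))), Rational(-1, 2166)) = Mul(Mul(Rational(2, 7), -31, Add(4, -217)), Rational(-1, 2166)) = Mul(Mul(Rational(2, 7), -31, -213), Rational(-1, 2166)) = Mul(Rational(13206, 7), Rational(-1, 2166)) = Rational(-2201, 2527)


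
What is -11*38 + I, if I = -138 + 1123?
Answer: 567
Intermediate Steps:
I = 985
-11*38 + I = -11*38 + 985 = -418 + 985 = 567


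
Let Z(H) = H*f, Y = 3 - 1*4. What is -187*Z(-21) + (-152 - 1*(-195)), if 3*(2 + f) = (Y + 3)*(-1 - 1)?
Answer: -13047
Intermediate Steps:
Y = -1 (Y = 3 - 4 = -1)
f = -10/3 (f = -2 + ((-1 + 3)*(-1 - 1))/3 = -2 + (2*(-2))/3 = -2 + (⅓)*(-4) = -2 - 4/3 = -10/3 ≈ -3.3333)
Z(H) = -10*H/3 (Z(H) = H*(-10/3) = -10*H/3)
-187*Z(-21) + (-152 - 1*(-195)) = -(-1870)*(-21)/3 + (-152 - 1*(-195)) = -187*70 + (-152 + 195) = -13090 + 43 = -13047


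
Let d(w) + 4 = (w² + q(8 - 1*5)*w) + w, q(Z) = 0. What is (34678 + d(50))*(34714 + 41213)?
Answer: 2826306648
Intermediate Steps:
d(w) = -4 + w + w² (d(w) = -4 + ((w² + 0*w) + w) = -4 + ((w² + 0) + w) = -4 + (w² + w) = -4 + (w + w²) = -4 + w + w²)
(34678 + d(50))*(34714 + 41213) = (34678 + (-4 + 50 + 50²))*(34714 + 41213) = (34678 + (-4 + 50 + 2500))*75927 = (34678 + 2546)*75927 = 37224*75927 = 2826306648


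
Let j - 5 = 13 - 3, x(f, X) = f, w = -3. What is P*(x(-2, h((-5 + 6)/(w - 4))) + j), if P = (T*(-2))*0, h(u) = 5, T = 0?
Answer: 0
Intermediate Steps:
j = 15 (j = 5 + (13 - 3) = 5 + 10 = 15)
P = 0 (P = (0*(-2))*0 = 0*0 = 0)
P*(x(-2, h((-5 + 6)/(w - 4))) + j) = 0*(-2 + 15) = 0*13 = 0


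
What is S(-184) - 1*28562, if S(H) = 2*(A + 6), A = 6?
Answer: -28538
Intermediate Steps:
S(H) = 24 (S(H) = 2*(6 + 6) = 2*12 = 24)
S(-184) - 1*28562 = 24 - 1*28562 = 24 - 28562 = -28538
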